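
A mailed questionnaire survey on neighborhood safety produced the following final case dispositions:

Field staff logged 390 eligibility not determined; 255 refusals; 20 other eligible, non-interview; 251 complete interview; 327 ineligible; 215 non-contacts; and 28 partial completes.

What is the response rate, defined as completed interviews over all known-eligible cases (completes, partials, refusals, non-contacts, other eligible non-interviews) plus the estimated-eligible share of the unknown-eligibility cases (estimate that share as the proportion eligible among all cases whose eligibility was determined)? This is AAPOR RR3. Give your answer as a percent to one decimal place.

Top → 251
Eligible (known) → 251 + 28 + 255 + 215 + 20 = 769
e = 769 / (769 + 327) = 769 / 1096 = 0.7016
Eligible share of unknowns → 0.7016 × 390 = 273.62
Denominator → 769 + 273.62 = 1042.62
RR3 = 251 / 1042.62 = 0.2407

24.1%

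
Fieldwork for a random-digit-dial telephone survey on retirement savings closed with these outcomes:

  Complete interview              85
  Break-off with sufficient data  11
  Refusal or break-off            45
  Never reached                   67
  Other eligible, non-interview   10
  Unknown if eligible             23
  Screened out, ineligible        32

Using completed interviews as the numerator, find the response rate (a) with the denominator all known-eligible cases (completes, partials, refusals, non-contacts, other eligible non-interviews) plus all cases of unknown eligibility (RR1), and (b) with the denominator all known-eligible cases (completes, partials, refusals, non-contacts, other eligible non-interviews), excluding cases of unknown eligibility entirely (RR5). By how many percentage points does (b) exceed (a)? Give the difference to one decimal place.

Numerator: 85
Base: 85 + 11 + 45 + 67 + 10 + 23 = 241
RR1 = 85 / 241 = 0.3527
Base: 85 + 11 + 45 + 67 + 10 = 218
RR5 = 85 / 218 = 0.3899
Difference = 38.99 − 35.27 = 3.72 percentage points

3.7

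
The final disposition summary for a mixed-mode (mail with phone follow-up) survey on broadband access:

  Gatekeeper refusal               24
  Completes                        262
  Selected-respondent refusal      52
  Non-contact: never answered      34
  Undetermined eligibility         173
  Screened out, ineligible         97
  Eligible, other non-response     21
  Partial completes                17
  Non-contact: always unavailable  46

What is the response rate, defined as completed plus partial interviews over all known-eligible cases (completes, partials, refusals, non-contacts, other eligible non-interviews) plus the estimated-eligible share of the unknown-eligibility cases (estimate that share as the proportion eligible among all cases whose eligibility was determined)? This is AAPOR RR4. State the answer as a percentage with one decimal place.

46.6%

Refusals = 24 + 52 = 76
Non-contacts = 34 + 46 = 80
Num: 262 + 17 = 279
Determined eligible: 262 + 17 + 76 + 80 + 21 = 456
e = 456 / (456 + 97) = 456 / 553 = 0.8246
Eligible share of unknowns: 0.8246 × 173 = 142.66
Denominator: 456 + 142.66 = 598.66
RR4 = 279 / 598.66 = 0.4660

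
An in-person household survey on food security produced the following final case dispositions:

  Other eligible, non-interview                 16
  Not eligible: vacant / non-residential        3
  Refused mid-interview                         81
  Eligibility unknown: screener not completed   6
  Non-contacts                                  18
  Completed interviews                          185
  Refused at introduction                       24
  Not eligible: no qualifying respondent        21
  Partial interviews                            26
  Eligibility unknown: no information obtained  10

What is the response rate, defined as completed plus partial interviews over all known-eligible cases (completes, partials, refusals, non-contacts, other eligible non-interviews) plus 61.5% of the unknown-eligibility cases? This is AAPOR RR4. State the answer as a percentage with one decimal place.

58.6%

Refusal or break-off = 24 + 81 = 105
Eligibility not determined = 6 + 10 = 16
Out of scope = 21 + 3 = 24
Top → 185 + 26 = 211
Eligible (known) → 185 + 26 + 105 + 18 + 16 = 350
e × U → 0.6150 × 16 = 9.84
Base → 350 + 9.84 = 359.84
RR4 = 211 / 359.84 = 0.5864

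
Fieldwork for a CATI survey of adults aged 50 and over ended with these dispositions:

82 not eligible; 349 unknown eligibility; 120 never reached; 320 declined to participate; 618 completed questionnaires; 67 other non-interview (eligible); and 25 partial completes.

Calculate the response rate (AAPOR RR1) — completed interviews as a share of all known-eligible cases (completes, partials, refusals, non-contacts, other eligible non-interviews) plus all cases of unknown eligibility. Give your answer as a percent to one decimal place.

Num: 618
Denominator: 618 + 25 + 320 + 120 + 67 + 349 = 1499
RR1 = 618 / 1499 = 0.4123

41.2%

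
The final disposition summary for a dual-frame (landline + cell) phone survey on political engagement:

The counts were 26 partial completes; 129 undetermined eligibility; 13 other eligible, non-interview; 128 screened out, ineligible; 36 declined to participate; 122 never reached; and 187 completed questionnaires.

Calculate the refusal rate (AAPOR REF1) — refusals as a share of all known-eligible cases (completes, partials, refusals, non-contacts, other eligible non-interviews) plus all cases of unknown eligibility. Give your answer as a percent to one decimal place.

Num: 36
Denom: 187 + 26 + 36 + 122 + 13 + 129 = 513
REF1 = 36 / 513 = 0.0702

7.0%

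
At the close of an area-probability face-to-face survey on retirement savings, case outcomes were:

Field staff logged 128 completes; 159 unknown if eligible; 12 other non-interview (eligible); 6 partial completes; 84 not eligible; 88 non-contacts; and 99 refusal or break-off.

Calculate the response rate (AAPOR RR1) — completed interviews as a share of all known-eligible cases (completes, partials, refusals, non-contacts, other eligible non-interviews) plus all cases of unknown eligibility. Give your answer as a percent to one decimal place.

26.0%

Num: 128
Denominator: 128 + 6 + 99 + 88 + 12 + 159 = 492
RR1 = 128 / 492 = 0.2602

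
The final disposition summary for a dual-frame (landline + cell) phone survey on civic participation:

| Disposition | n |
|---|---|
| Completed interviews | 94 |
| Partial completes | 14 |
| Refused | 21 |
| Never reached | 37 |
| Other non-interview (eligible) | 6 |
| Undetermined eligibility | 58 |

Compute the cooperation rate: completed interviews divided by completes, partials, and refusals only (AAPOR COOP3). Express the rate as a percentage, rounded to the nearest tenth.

72.9%

Top: 94
Denom: 94 + 14 + 21 = 129
COOP3 = 94 / 129 = 0.7287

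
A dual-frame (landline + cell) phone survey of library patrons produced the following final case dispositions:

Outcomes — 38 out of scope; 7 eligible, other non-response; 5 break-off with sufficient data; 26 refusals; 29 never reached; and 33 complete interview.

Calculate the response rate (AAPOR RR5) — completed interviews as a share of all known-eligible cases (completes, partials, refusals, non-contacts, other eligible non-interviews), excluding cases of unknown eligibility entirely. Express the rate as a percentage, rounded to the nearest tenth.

Num → 33
Base → 33 + 5 + 26 + 29 + 7 = 100
RR5 = 33 / 100 = 0.3300

33.0%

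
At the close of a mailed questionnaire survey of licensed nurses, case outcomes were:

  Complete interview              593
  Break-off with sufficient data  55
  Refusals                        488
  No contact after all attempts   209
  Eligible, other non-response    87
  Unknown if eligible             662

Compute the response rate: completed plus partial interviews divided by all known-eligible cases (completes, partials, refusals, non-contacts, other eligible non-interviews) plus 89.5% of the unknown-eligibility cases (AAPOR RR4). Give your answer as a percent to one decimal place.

Numerator → 593 + 55 = 648
Known eligible → 593 + 55 + 488 + 209 + 87 = 1432
Estimated eligible among unknowns → 0.8950 × 662 = 592.49
Base → 1432 + 592.49 = 2024.49
RR4 = 648 / 2024.49 = 0.3201

32.0%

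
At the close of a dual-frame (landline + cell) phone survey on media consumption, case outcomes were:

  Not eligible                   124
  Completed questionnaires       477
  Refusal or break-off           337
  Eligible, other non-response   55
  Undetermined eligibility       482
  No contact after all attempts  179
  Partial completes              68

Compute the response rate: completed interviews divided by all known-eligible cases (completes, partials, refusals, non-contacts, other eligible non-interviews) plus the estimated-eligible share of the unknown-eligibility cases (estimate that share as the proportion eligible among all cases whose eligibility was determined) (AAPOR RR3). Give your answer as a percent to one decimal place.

Top: 477
Eligible (known): 477 + 68 + 337 + 179 + 55 = 1116
e = 1116 / (1116 + 124) = 1116 / 1240 = 0.9000
e × U: 0.9000 × 482 = 433.80
Denom: 1116 + 433.80 = 1549.80
RR3 = 477 / 1549.80 = 0.3078

30.8%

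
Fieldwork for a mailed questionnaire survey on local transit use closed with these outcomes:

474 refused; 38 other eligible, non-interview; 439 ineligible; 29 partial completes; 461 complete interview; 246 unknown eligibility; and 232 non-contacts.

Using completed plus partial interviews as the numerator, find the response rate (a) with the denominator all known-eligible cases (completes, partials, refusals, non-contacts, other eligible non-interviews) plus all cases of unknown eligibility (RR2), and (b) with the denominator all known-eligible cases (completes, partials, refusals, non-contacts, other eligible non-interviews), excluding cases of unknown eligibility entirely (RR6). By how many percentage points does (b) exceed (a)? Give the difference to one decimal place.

6.6

Numerator → 461 + 29 = 490
Denominator → 461 + 29 + 474 + 232 + 38 + 246 = 1480
RR2 = 490 / 1480 = 0.3311
Denominator → 461 + 29 + 474 + 232 + 38 = 1234
RR6 = 490 / 1234 = 0.3971
Difference = 39.71 − 33.11 = 6.60 percentage points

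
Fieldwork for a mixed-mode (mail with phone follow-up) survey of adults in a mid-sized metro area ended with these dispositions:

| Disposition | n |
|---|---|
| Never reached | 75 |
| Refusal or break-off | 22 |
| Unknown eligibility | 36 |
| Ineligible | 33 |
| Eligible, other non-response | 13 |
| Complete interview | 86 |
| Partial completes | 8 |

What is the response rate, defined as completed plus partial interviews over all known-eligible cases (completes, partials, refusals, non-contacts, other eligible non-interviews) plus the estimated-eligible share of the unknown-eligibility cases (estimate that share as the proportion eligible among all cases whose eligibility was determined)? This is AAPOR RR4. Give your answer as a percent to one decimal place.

Top = 86 + 8 = 94
Determined eligible = 86 + 8 + 22 + 75 + 13 = 204
e = 204 / (204 + 33) = 204 / 237 = 0.8608
Estimated eligible among unknowns = 0.8608 × 36 = 30.99
Base = 204 + 30.99 = 234.99
RR4 = 94 / 234.99 = 0.4000

40.0%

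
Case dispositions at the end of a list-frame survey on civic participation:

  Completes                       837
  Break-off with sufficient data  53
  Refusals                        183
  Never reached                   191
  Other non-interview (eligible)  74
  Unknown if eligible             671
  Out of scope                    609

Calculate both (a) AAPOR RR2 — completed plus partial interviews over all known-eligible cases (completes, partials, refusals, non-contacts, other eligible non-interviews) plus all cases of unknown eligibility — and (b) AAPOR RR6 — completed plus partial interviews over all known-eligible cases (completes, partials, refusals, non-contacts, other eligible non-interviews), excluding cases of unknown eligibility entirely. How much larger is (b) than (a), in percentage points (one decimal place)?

Numerator: 837 + 53 = 890
Base: 837 + 53 + 183 + 191 + 74 + 671 = 2009
RR2 = 890 / 2009 = 0.4430
Base: 837 + 53 + 183 + 191 + 74 = 1338
RR6 = 890 / 1338 = 0.6652
Difference = 66.52 − 44.30 = 22.22 percentage points

22.2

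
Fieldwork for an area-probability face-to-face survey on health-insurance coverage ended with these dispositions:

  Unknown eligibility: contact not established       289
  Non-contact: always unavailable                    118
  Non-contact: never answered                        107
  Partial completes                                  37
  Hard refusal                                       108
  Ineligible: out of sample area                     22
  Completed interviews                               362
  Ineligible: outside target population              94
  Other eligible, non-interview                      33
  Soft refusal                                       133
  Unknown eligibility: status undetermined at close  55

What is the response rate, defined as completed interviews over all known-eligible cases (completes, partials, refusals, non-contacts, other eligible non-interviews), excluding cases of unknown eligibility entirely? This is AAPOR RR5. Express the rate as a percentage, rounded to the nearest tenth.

40.3%

Declined to participate = 108 + 133 = 241
No contact after all attempts = 107 + 118 = 225
Unknown eligibility = 289 + 55 = 344
Out of scope = 94 + 22 = 116
Numerator: 362
Denominator: 362 + 37 + 241 + 225 + 33 = 898
RR5 = 362 / 898 = 0.4031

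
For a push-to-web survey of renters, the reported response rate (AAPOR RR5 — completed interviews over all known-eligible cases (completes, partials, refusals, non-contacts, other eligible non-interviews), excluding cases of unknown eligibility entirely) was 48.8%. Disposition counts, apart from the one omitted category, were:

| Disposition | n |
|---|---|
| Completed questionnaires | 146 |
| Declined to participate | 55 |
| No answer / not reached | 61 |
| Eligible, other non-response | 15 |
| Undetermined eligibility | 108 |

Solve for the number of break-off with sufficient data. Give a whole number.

22

RR5 = 146 / D = 0.488
D = 146 / 0.488 = 299.2
Remaining denominator categories sum to 277
break-off with sufficient data = 299.2 − 277 ≈ 22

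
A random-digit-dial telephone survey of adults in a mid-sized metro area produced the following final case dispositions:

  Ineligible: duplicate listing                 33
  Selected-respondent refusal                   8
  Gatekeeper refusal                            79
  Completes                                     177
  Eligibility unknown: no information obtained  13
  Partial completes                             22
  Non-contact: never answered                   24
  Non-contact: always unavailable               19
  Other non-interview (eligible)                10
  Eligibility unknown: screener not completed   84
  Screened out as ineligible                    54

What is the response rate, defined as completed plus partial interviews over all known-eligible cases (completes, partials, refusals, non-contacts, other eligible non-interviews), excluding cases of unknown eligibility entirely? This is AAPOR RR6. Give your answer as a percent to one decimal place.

Refusals = 79 + 8 = 87
Never reached = 24 + 19 = 43
Undetermined eligibility = 84 + 13 = 97
Not eligible = 54 + 33 = 87
Numerator = 177 + 22 = 199
Denom = 177 + 22 + 87 + 43 + 10 = 339
RR6 = 199 / 339 = 0.5870

58.7%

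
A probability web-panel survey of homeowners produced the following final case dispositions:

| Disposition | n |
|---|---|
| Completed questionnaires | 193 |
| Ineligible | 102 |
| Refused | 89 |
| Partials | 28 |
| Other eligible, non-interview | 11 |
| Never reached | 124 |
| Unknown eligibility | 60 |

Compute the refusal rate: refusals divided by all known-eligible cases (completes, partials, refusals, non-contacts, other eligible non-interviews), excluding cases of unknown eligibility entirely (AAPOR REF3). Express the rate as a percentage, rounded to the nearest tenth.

20.0%

Num = 89
Denominator = 193 + 28 + 89 + 124 + 11 = 445
REF3 = 89 / 445 = 0.2000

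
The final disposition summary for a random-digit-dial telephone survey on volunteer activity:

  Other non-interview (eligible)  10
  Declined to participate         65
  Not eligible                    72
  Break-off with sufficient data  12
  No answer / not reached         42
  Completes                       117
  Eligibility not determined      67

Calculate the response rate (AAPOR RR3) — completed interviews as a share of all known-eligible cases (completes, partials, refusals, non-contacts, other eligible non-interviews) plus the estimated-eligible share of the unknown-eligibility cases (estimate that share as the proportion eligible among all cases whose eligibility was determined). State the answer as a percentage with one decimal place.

39.3%

Num → 117
Eligible (known) → 117 + 12 + 65 + 42 + 10 = 246
e = 246 / (246 + 72) = 246 / 318 = 0.7736
e × U → 0.7736 × 67 = 51.83
Denominator → 246 + 51.83 = 297.83
RR3 = 117 / 297.83 = 0.3928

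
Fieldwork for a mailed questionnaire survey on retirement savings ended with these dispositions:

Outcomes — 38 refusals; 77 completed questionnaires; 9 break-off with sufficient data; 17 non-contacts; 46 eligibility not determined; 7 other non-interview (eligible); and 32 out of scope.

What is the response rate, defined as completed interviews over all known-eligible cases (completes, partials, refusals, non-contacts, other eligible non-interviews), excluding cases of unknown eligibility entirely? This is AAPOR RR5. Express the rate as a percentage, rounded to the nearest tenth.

52.0%

Num = 77
Denom = 77 + 9 + 38 + 17 + 7 = 148
RR5 = 77 / 148 = 0.5203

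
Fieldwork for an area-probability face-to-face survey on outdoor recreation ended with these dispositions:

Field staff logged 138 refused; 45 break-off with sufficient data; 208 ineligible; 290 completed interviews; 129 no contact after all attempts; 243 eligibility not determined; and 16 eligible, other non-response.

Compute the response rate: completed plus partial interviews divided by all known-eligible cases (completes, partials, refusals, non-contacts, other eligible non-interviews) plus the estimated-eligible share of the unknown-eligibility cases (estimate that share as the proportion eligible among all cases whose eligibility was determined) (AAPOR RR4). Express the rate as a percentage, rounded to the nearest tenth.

41.9%

Num: 290 + 45 = 335
Eligible (known): 290 + 45 + 138 + 129 + 16 = 618
e = 618 / (618 + 208) = 618 / 826 = 0.7482
Eligible share of unknowns: 0.7482 × 243 = 181.81
Denominator: 618 + 181.81 = 799.81
RR4 = 335 / 799.81 = 0.4188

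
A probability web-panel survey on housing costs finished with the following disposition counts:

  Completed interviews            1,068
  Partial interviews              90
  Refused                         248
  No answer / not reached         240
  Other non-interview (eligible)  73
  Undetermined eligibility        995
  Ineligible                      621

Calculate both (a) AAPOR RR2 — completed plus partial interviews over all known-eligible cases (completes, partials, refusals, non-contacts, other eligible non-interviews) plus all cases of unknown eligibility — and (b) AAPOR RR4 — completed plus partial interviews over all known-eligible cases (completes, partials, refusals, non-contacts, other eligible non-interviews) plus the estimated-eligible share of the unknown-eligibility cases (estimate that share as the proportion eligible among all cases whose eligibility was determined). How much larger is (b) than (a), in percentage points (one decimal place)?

4.6

Numerator = 1068 + 90 = 1158
Denominator = 1068 + 90 + 248 + 240 + 73 + 995 = 2714
RR2 = 1158 / 2714 = 0.4267
Known eligible = 1068 + 90 + 248 + 240 + 73 = 1719
e = 1719 / (1719 + 621) = 1719 / 2340 = 0.7346
e × U = 0.7346 × 995 = 730.93
Denominator = 1719 + 730.93 = 2449.93
RR4 = 1158 / 2449.93 = 0.4727
Difference = 47.27 − 42.67 = 4.60 percentage points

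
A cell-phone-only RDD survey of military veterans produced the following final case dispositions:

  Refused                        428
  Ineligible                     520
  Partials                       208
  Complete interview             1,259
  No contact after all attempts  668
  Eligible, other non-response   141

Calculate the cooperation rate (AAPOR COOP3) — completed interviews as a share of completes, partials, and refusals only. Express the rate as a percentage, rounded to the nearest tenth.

Top: 1259
Denominator: 1259 + 208 + 428 = 1895
COOP3 = 1259 / 1895 = 0.6644

66.4%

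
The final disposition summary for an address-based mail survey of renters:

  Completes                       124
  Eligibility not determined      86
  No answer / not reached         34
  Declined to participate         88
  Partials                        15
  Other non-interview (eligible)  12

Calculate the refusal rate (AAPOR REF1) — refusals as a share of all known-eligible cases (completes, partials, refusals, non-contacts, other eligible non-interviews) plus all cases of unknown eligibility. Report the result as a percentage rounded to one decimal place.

Top → 88
Denominator → 124 + 15 + 88 + 34 + 12 + 86 = 359
REF1 = 88 / 359 = 0.2451

24.5%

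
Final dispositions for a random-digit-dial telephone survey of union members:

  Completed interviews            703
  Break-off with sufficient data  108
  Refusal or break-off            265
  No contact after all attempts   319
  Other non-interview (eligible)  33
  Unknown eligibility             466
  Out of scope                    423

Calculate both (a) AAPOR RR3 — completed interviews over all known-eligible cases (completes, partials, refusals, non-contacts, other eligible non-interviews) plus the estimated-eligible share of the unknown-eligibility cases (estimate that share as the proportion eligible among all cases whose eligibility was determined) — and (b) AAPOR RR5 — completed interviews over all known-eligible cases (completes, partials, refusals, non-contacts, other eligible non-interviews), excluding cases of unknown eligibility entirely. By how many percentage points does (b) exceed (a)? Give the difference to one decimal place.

9.9

Top: 703
Eligible (known): 703 + 108 + 265 + 319 + 33 = 1428
e = 1428 / (1428 + 423) = 1428 / 1851 = 0.7715
e × U: 0.7715 × 466 = 359.52
Base: 1428 + 359.52 = 1787.52
RR3 = 703 / 1787.52 = 0.3933
Base: 703 + 108 + 265 + 319 + 33 = 1428
RR5 = 703 / 1428 = 0.4923
Difference = 49.23 − 39.33 = 9.90 percentage points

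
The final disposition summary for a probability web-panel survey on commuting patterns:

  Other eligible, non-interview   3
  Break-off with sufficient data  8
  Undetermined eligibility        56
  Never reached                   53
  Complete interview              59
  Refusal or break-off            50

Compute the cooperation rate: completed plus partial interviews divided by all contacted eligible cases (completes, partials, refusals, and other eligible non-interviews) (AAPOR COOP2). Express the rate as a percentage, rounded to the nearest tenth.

Num → 59 + 8 = 67
Base → 59 + 8 + 50 + 3 = 120
COOP2 = 67 / 120 = 0.5583

55.8%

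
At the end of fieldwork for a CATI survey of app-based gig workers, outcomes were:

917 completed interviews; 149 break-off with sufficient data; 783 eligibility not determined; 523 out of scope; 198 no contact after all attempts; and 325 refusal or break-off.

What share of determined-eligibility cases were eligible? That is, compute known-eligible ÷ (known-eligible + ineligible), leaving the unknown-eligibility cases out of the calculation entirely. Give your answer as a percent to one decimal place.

Eligible (known) → 917 + 149 + 325 + 198 = 1589
e = 1589 / (1589 + 523) = 1589 / 2112 = 0.7524

75.2%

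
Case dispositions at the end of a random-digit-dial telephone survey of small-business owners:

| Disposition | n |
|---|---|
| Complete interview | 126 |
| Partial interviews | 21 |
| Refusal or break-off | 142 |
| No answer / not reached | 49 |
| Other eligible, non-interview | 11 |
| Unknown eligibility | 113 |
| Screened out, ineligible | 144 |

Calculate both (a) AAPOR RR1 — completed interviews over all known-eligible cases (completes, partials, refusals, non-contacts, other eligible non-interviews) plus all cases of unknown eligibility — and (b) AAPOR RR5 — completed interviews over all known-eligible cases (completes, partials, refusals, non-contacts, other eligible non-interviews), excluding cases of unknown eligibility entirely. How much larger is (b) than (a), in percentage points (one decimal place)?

Top → 126
Denominator → 126 + 21 + 142 + 49 + 11 + 113 = 462
RR1 = 126 / 462 = 0.2727
Denominator → 126 + 21 + 142 + 49 + 11 = 349
RR5 = 126 / 349 = 0.3610
Difference = 36.10 − 27.27 = 8.83 percentage points

8.8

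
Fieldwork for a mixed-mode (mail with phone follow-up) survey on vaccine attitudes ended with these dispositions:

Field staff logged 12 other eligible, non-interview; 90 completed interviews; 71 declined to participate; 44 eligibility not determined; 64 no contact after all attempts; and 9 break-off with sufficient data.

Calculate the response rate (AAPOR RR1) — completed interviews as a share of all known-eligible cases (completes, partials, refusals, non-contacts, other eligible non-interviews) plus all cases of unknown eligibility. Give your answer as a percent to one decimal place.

Num → 90
Denom → 90 + 9 + 71 + 64 + 12 + 44 = 290
RR1 = 90 / 290 = 0.3103

31.0%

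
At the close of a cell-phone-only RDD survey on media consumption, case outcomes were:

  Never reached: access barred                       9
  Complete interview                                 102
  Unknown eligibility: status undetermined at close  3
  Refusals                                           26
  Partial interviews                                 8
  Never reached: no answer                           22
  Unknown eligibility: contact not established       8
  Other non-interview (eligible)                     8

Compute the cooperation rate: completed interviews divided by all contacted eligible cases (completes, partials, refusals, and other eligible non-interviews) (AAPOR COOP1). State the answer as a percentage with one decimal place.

70.8%

No answer / not reached = 22 + 9 = 31
Eligibility not determined = 8 + 3 = 11
Top = 102
Denom = 102 + 8 + 26 + 8 = 144
COOP1 = 102 / 144 = 0.7083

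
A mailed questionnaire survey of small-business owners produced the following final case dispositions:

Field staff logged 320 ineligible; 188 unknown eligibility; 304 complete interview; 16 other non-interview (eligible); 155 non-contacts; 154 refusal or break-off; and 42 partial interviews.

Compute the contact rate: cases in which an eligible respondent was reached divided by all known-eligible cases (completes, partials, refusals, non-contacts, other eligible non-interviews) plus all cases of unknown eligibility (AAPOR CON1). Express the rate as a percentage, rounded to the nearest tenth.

Top → 304 + 42 + 154 + 16 = 516
Denominator → 304 + 42 + 154 + 155 + 16 + 188 = 859
CON1 = 516 / 859 = 0.6007

60.1%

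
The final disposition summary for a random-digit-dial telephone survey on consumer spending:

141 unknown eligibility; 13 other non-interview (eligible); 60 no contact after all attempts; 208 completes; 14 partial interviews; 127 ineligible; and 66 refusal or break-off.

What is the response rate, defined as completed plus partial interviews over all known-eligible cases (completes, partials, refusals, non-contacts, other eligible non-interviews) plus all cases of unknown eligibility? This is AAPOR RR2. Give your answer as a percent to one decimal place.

Top → 208 + 14 = 222
Denom → 208 + 14 + 66 + 60 + 13 + 141 = 502
RR2 = 222 / 502 = 0.4422

44.2%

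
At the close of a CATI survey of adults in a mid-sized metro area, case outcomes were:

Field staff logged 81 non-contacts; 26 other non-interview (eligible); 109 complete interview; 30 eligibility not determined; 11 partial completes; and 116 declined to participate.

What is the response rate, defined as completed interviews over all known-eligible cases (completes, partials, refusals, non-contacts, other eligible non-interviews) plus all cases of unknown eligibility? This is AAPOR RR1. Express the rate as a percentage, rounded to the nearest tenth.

Top = 109
Denominator = 109 + 11 + 116 + 81 + 26 + 30 = 373
RR1 = 109 / 373 = 0.2922

29.2%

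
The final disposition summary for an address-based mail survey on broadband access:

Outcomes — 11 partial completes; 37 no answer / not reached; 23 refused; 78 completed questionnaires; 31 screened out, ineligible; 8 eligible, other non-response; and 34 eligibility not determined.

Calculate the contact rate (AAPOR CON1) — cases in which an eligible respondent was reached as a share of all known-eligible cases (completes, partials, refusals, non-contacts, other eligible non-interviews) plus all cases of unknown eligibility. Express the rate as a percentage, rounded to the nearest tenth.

Numerator = 78 + 11 + 23 + 8 = 120
Base = 78 + 11 + 23 + 37 + 8 + 34 = 191
CON1 = 120 / 191 = 0.6283

62.8%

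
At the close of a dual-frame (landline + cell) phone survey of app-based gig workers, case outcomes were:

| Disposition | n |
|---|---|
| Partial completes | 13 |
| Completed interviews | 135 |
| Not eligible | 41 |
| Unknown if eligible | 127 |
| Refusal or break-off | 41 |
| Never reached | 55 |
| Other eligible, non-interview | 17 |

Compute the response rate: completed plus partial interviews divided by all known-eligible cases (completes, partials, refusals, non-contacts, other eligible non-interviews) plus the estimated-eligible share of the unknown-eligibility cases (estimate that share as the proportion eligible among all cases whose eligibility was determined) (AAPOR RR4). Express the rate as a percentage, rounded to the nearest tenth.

Top: 135 + 13 = 148
Known eligible: 135 + 13 + 41 + 55 + 17 = 261
e = 261 / (261 + 41) = 261 / 302 = 0.8642
e × U: 0.8642 × 127 = 109.75
Denom: 261 + 109.75 = 370.75
RR4 = 148 / 370.75 = 0.3992

39.9%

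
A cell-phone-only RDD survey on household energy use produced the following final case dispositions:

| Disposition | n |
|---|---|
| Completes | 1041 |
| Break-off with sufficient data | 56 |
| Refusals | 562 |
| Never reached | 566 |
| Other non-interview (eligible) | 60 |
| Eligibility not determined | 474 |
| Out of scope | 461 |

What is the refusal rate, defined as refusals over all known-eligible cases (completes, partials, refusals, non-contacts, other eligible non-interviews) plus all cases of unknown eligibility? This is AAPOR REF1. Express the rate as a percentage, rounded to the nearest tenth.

Numerator → 562
Denominator → 1041 + 56 + 562 + 566 + 60 + 474 = 2759
REF1 = 562 / 2759 = 0.2037

20.4%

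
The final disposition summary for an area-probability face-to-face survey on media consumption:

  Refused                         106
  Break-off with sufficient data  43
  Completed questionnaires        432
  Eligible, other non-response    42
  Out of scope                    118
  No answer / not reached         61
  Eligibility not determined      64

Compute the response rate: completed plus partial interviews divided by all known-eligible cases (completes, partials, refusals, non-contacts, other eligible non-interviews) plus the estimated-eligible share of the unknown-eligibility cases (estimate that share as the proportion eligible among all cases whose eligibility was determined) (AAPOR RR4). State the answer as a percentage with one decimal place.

Top = 432 + 43 = 475
Eligible (known) = 432 + 43 + 106 + 61 + 42 = 684
e = 684 / (684 + 118) = 684 / 802 = 0.8529
Eligible share of unknowns = 0.8529 × 64 = 54.59
Denom = 684 + 54.59 = 738.59
RR4 = 475 / 738.59 = 0.6431

64.3%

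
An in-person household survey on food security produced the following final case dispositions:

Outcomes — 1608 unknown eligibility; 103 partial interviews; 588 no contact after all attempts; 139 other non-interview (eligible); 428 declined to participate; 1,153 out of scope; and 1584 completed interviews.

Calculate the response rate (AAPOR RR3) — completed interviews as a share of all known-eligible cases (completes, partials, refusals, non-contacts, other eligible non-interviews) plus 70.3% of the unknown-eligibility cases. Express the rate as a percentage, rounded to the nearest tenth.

39.9%

Num = 1584
Eligible (known) = 1584 + 103 + 428 + 588 + 139 = 2842
Eligible share of unknowns = 0.7030 × 1608 = 1130.42
Denom = 2842 + 1130.42 = 3972.42
RR3 = 1584 / 3972.42 = 0.3987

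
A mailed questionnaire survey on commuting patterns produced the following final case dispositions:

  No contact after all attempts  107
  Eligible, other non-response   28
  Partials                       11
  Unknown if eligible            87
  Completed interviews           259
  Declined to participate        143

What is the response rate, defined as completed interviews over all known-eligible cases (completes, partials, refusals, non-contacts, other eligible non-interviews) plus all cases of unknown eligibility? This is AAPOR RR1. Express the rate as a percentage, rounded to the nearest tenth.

Top = 259
Base = 259 + 11 + 143 + 107 + 28 + 87 = 635
RR1 = 259 / 635 = 0.4079

40.8%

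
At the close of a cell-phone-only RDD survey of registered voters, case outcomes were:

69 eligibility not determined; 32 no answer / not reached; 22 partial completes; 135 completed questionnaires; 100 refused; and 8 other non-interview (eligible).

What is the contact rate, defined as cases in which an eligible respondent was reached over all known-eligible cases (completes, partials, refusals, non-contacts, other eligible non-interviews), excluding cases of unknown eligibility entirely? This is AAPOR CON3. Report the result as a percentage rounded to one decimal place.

Numerator = 135 + 22 + 100 + 8 = 265
Base = 135 + 22 + 100 + 32 + 8 = 297
CON3 = 265 / 297 = 0.8923

89.2%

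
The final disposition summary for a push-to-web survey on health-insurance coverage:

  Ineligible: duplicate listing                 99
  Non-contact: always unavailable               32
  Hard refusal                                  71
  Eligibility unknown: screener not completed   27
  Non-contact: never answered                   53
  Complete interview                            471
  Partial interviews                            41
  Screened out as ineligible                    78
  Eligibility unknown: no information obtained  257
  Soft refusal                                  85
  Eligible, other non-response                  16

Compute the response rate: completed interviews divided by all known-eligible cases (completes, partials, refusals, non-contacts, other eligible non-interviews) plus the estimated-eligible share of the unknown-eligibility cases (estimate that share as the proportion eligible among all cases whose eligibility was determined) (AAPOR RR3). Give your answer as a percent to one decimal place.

Refusal or break-off = 71 + 85 = 156
No contact after all attempts = 53 + 32 = 85
Undetermined eligibility = 27 + 257 = 284
Not eligible = 78 + 99 = 177
Numerator → 471
Known eligible → 471 + 41 + 156 + 85 + 16 = 769
e = 769 / (769 + 177) = 769 / 946 = 0.8129
Eligible share of unknowns → 0.8129 × 284 = 230.86
Base → 769 + 230.86 = 999.86
RR3 = 471 / 999.86 = 0.4711

47.1%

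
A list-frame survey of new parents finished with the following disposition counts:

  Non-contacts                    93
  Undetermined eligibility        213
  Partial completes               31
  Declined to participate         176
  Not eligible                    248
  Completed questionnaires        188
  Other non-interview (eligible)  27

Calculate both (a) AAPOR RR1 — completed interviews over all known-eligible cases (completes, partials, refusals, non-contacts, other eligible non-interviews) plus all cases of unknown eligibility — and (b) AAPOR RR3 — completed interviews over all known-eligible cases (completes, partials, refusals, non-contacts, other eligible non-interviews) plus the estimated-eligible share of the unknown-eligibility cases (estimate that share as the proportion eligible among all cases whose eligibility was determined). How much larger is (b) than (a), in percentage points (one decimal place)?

Num = 188
Denom = 188 + 31 + 176 + 93 + 27 + 213 = 728
RR1 = 188 / 728 = 0.2582
Eligible (known) = 188 + 31 + 176 + 93 + 27 = 515
e = 515 / (515 + 248) = 515 / 763 = 0.6750
Eligible share of unknowns = 0.6750 × 213 = 143.78
Denom = 515 + 143.78 = 658.78
RR3 = 188 / 658.78 = 0.2854
Difference = 28.54 − 25.82 = 2.72 percentage points

2.7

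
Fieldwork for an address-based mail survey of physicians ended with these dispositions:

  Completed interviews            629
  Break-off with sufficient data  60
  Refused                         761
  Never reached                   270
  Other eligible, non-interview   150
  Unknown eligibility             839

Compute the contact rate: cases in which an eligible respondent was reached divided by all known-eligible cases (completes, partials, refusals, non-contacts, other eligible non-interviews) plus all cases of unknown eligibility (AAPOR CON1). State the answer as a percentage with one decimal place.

Top: 629 + 60 + 761 + 150 = 1600
Denominator: 629 + 60 + 761 + 270 + 150 + 839 = 2709
CON1 = 1600 / 2709 = 0.5906

59.1%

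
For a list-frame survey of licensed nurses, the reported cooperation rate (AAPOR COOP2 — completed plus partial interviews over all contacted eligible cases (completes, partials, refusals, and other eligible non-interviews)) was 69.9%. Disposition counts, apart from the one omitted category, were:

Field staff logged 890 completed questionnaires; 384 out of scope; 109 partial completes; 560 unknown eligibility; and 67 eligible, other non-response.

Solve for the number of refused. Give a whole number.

363

Top: 890 + 109 = 999
COOP2 = 999 / D = 0.699
D = 999 / 0.699 = 1429.2
Remaining denominator categories sum to 1066
refused = 1429.2 − 1066 ≈ 363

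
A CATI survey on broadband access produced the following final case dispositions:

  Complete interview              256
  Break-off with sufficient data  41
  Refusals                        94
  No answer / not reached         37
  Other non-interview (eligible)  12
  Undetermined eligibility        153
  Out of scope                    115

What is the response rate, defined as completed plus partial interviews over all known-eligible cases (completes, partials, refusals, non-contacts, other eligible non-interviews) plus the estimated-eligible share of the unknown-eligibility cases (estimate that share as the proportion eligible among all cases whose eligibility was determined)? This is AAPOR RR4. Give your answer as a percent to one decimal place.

52.9%

Top → 256 + 41 = 297
Known eligible → 256 + 41 + 94 + 37 + 12 = 440
e = 440 / (440 + 115) = 440 / 555 = 0.7928
Estimated eligible among unknowns → 0.7928 × 153 = 121.30
Denominator → 440 + 121.30 = 561.30
RR4 = 297 / 561.30 = 0.5291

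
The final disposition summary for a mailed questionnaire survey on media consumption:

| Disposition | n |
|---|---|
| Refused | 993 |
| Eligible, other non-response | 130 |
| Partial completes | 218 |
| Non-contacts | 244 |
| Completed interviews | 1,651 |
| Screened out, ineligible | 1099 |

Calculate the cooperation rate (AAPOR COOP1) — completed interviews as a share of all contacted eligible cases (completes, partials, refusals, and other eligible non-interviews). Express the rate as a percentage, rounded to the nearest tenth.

Top: 1651
Denom: 1651 + 218 + 993 + 130 = 2992
COOP1 = 1651 / 2992 = 0.5518

55.2%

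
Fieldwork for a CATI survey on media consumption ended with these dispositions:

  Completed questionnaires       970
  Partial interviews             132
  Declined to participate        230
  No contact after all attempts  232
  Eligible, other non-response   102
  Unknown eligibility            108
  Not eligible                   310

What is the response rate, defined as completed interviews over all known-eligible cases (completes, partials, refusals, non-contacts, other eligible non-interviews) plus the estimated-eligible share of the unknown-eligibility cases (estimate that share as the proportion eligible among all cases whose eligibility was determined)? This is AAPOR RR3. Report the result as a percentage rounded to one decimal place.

55.2%

Numerator → 970
Eligible (known) → 970 + 132 + 230 + 232 + 102 = 1666
e = 1666 / (1666 + 310) = 1666 / 1976 = 0.8431
Estimated eligible among unknowns → 0.8431 × 108 = 91.05
Denom → 1666 + 91.05 = 1757.05
RR3 = 970 / 1757.05 = 0.5521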